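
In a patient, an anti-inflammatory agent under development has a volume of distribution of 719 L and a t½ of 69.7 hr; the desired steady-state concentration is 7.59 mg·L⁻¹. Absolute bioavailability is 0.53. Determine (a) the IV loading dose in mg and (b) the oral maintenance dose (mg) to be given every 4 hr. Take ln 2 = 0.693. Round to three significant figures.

LD = Vd × C = 719.0 × 7.59 = 5457 mg
CL = 0.693 × Vd / t½ = 0.693 × 719.0 / 69.7 = 7.149 L/h
D = CL × Css × τ / F = 7.149 × 7.59 × 4 / 0.53 = 409.5 mg

(a) 5460 mg; (b) 410 mg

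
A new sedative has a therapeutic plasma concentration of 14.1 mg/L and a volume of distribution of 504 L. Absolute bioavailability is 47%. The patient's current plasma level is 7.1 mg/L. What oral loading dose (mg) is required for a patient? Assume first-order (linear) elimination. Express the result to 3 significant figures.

Concentration deficit ΔC = 14.1 − 7.1 = 7.000 mg/L
LD = Vd × ΔC / F = 504.0 × 7.000 / 0.47 = 7506 mg

7510 mg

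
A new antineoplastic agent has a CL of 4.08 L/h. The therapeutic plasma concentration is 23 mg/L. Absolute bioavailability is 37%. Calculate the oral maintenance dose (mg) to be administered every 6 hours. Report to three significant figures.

D = CL × Css × τ / F = 4.080 × 23 × 6 / 0.37 = 1522 mg

1520 mg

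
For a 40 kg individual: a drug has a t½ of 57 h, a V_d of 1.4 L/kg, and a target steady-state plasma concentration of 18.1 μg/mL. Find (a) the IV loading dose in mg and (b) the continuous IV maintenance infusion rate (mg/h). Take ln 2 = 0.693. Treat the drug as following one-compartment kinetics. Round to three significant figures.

Vd = 1.4 L/kg × 40 kg = 56.00 L
LD = Vd × C = 56.00 × 18.1 = 1014 mg
CL = 0.693 × Vd / t½ = 0.693 × 56.00 / 57 = 0.6808 L/h
Infusion rate = CL × Css = 0.6808 × 18.1 = 12.32 mg/h

(a) 1010 mg; (b) 12.3 mg/h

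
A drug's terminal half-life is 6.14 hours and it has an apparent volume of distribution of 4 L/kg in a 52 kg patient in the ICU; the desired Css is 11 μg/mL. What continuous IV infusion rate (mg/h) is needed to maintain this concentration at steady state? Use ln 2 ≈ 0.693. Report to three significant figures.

Total Vd = 4 × 52 = 208.0 L
CL = 0.693 × Vd / t½ = 0.693 × 208.0 / 6.14 = 23.48 L/h
Infusion rate = CL × Css = 23.48 × 11 = 258.3 mg/h

258 mg/h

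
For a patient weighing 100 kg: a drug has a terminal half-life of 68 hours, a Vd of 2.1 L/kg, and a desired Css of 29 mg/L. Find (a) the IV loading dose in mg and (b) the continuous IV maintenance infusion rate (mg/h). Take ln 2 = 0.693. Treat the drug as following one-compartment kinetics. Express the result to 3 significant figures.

Total Vd = 2.1 × 100 = 210.0 L
LD = Vd × C = 210.0 × 29 = 6090 mg
CL = 0.693 × Vd / t½ = 0.693 × 210.0 / 68 = 2.140 L/h
Infusion rate = CL × Css = 2.140 × 29 = 62.06 mg/h

(a) 6090 mg; (b) 62.1 mg/h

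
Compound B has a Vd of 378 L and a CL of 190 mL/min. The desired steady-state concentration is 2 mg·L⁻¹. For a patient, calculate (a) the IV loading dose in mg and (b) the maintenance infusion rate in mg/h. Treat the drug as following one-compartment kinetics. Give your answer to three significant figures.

Loading dose = Vd × C = 378.0 × 2 = 756.0 mg
CL = 190 mL/min = 190 × 0.06 = 11.40 L/h
Maintenance: replace elimination → rate = CL × Css = 11.40 × 2 = 22.80 mg/h

(a) 756 mg; (b) 22.8 mg/h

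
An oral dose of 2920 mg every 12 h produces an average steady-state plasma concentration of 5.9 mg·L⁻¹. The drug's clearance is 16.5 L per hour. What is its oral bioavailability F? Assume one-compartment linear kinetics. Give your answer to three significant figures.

F·D/τ = CL·Css at steady state → F = CL·Css·τ / D.
F = 16.5 × 5.9 × 12 / 2920 = 0.400

0.400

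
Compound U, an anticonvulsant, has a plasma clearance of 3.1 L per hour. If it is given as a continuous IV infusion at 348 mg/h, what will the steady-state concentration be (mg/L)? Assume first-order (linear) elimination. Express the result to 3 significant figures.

112 mg/L

Css = rate / CL = 348 / 3.100 = 112.3 mg/L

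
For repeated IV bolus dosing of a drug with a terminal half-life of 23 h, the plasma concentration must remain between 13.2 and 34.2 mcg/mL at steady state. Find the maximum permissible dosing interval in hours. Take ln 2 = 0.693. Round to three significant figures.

31.6 h

k = 0.693 / t½ = 0.693 / 23 = 0.03013 h⁻¹
Between IV bolus doses, concentration decays as C = C₀·e^(−kτ), so C_peak/C_trough = e^(kτ).
τ_max = ln(C_peak/C_trough) / k = ln(34.2/13.2) / 0.03013 = 0.9520 / 0.03013 = 31.60 h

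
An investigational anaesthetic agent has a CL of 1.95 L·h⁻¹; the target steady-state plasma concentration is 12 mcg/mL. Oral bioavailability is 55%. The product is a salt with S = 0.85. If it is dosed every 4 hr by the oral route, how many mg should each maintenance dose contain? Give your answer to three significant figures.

D = CL × Css × τ / F / S = 1.950 × 12 × 4 / 0.55 / 0.85 = 200.2 mg

200 mg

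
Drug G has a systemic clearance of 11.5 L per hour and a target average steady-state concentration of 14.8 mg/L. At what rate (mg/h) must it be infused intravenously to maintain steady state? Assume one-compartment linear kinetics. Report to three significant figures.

At steady state, infusion rate equals elimination rate: rate in = CL × Css.
Rate = CL × Css = 11.50 × 14.8 = 170.2 mg/h

170 mg/h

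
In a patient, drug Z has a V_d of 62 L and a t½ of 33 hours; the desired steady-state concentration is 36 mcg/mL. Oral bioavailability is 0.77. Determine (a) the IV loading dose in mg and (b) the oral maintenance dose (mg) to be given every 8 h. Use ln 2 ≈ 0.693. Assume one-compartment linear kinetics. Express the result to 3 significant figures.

(a) 2230 mg; (b) 487 mg

LD = Vd × C = 62.00 × 36 = 2232 mg
CL = 0.693 × Vd / t½ = 0.693 × 62.00 / 33 = 1.302 L/h
D = CL × Css × τ / F = 1.302 × 36 × 8 / 0.77 = 487.0 mg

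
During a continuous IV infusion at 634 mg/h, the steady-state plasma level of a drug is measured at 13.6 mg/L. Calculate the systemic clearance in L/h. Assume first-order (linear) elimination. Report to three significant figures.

46.6 L/h

At steady state, infusion rate = CL × Css, so CL = rate / Css.
CL = 634 / 13.6 = 46.62 L/h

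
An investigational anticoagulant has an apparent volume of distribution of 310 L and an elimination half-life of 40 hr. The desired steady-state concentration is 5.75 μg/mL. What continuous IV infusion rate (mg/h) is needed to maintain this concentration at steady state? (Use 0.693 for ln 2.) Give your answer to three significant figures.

30.9 mg/h

k = 0.693/40 = 0.01733 h⁻¹, so CL = k·Vd = 0.01733 × 310.0 = 5.372 L/h
Infusion rate = CL × Css = 5.372 × 5.75 = 30.89 mg/h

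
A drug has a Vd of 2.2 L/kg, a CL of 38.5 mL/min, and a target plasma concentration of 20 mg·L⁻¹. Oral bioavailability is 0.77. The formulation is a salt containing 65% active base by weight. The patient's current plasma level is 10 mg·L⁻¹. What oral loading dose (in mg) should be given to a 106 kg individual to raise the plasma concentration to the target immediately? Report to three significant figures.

Vd = 2.2 L/kg × 106 kg = 233.2 L
Loading dose depends on Vd (not clearance): it fills the distribution volume.
Concentration deficit ΔC = 20 − 10 = 10.00 mg/L
LD = Vd × ΔC / F / S = 233.2 × 10.00 / 0.77 / 0.65 = 4659 mg

4660 mg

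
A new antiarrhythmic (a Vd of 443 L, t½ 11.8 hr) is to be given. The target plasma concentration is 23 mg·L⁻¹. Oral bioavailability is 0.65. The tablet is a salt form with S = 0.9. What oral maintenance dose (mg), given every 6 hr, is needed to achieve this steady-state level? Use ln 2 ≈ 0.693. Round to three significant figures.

k = 0.693/11.8 = 0.05873 h⁻¹, so CL = k·Vd = 0.05873 × 443.0 = 26.02 L/h
D = CL × Css × τ / F / S = 26.02 × 23 × 6 / 0.65 / 0.9 = 6138 mg

6140 mg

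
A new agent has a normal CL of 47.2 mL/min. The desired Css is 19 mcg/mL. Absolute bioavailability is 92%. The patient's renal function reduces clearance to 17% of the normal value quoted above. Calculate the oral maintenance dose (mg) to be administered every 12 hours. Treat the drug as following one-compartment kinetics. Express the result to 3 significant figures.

CL = 47.2 mL/min = 47.2 × 0.06 = 2.832 L/h
Patient clearance = 0.17 × 2.832 = 0.4814 L/h
At steady state, dose per interval replaces the amount cleared in that interval: F·D/τ = CL·Css.
D = CL × Css × τ / F = 0.4814 × 19 × 12 / 0.92 = 119.3 mg

119 mg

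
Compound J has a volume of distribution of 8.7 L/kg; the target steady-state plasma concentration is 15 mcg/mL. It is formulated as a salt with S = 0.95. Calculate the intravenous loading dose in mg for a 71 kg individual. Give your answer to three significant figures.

9750 mg

Total Vd = 8.7 × 71 = 617.7 L
The loading dose fills Vd to the target concentration.
LD = Vd × C / S = 617.7 × 15.00 / 0.95 = 9753 mg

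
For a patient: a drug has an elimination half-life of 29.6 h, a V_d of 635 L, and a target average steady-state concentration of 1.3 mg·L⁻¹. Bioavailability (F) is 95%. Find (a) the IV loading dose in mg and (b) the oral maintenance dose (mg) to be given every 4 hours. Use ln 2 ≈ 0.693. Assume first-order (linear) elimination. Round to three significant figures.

(a) 826 mg; (b) 81.4 mg

LD = Vd × C = 635.0 × 1.3 = 825.5 mg
CL = 0.693 × Vd / t½ = 0.693 × 635.0 / 29.6 = 14.87 L/h
D = CL × Css × τ / F = 14.87 × 1.3 × 4 / 0.95 = 81.39 mg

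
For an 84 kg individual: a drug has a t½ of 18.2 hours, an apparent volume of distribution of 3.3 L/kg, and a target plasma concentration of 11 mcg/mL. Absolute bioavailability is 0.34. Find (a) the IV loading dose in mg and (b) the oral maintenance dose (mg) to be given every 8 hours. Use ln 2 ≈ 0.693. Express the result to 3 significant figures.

Vd(total) = 84 kg × 3.3 L/kg = 277.2 L
LD = Vd × C = 277.2 × 11 = 3049 mg
CL = 0.693 × Vd / t½ = 0.693 × 277.2 / 18.2 = 10.55 L/h
D = CL × Css × τ / F = 10.55 × 11 × 8 / 0.34 = 2731 mg

(a) 3050 mg; (b) 2730 mg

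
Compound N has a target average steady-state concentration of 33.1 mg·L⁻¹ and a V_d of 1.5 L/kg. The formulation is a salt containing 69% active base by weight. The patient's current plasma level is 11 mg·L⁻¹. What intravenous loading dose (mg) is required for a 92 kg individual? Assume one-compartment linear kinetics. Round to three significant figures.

4420 mg

Vd = 1.5 L/kg × 92 kg = 138.0 L
Concentration deficit ΔC = 33.1 − 11 = 22.10 mg/L
LD = Vd × ΔC / S = 138.0 × 22.10 / 0.69 = 4420 mg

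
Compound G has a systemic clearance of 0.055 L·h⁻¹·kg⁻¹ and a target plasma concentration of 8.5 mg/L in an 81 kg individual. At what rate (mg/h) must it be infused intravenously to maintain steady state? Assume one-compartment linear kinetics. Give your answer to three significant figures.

37.9 mg/h

CL = 0.055 L·h⁻¹·kg⁻¹ × 81 kg = 4.455 L/h
At steady state, infusion rate equals elimination rate: rate in = CL × Css.
Infusion rate = CL · Css = 4.455 L/h × 8.5 mg/L = 37.87 mg/h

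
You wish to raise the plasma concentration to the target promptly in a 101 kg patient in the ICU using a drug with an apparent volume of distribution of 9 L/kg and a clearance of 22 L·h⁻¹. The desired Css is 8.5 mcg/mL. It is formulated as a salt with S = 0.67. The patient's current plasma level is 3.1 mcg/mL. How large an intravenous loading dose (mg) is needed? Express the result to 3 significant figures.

Vd(total) = 101 kg × 9 L/kg = 909.0 L
Loading dose depends on Vd (not clearance): it fills the distribution volume.
Concentration deficit ΔC = 8.5 − 3.1 = 5.400 mg/L
LD = Vd × ΔC / S = 909.0 × 5.400 / 0.67 = 7326 mg

7330 mg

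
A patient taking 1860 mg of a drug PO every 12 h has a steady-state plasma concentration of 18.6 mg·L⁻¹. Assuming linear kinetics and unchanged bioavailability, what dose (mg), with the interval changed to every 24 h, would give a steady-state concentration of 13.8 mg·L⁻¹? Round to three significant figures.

For first-order elimination, Css ∝ F·D/(CL·τ); F and CL are unchanged, so Css ∝ D/τ.
D₂ = D₁ × (Css,target / Css,current) × (τ₂/τ₁) = 1860 × (13.8/18.6) × (24/12) = 2760 mg

2760 mg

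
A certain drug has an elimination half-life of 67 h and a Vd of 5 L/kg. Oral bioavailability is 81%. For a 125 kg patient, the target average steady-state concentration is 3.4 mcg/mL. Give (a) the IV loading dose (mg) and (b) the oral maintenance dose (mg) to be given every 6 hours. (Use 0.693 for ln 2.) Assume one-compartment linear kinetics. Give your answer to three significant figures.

(a) 2130 mg; (b) 163 mg

Total Vd = 5 × 125 = 625.0 L
LD = Vd × C = 625.0 × 3.4 = 2125 mg
CL = 0.693 × Vd / t½ = 0.693 × 625.0 / 67 = 6.465 L/h
D = CL × Css × τ / F = 6.465 × 3.4 × 6 / 0.81 = 162.8 mg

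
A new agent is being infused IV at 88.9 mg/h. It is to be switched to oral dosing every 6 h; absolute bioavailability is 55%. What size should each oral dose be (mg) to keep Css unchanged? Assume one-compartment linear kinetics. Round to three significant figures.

To maintain the same Css, the systemic dosing rate must be unchanged: F·D/τ = infusion rate.
D = rate × τ / F = 88.9 × 6 / 0.55 = 969.8 mg

970 mg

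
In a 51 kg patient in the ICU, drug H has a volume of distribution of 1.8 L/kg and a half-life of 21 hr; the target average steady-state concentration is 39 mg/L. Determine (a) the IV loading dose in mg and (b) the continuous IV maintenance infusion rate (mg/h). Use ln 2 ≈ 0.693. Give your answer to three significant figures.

Vd(total) = 51 kg × 1.8 L/kg = 91.80 L
LD = Vd × C = 91.80 × 39 = 3580 mg
CL = 0.693 × Vd / t½ = 0.693 × 91.80 / 21 = 3.029 L/h
Infusion rate = CL × Css = 3.029 × 39 = 118.1 mg/h

(a) 3580 mg; (b) 118 mg/h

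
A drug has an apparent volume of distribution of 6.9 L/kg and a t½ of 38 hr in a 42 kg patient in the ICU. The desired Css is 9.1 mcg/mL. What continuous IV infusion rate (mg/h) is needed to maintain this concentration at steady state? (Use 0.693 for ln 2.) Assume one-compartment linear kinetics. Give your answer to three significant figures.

48.1 mg/h

Total Vd = 6.9 × 42 = 289.8 L
CL = 0.693 × Vd / t½ = 0.693 × 289.8 / 38 = 5.285 L/h
Infusion rate = CL × Css = 5.285 × 9.1 = 48.09 mg/h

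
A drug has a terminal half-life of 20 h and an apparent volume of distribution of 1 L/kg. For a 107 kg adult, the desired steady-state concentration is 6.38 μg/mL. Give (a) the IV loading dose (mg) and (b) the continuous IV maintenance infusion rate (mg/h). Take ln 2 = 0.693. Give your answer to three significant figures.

Vd = 1 L/kg × 107 kg = 107.0 L
LD = Vd × C = 107.0 × 6.38 = 682.7 mg
CL = 0.693 × Vd / t½ = 0.693 × 107.0 / 20 = 3.708 L/h
Infusion rate = CL × Css = 3.708 × 6.38 = 23.66 mg/h

(a) 683 mg; (b) 23.7 mg/h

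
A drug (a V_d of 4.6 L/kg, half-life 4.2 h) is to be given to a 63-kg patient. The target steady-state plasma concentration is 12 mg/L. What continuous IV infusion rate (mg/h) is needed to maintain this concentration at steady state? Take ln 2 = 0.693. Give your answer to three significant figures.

574 mg/h

Vd = 4.6 L/kg × 63 kg = 289.8 L
CL = 0.693 × Vd / t½ = 0.693 × 289.8 / 4.2 = 47.82 L/h
Infusion rate = CL × Css = 47.82 × 12 = 573.8 mg/h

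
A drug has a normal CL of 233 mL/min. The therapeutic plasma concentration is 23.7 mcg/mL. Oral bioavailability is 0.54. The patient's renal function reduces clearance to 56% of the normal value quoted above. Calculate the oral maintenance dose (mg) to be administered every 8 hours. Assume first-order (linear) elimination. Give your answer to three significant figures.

2750 mg

CL = 233 mL/min × 60/1000 = 13.98 L/h
Patient clearance = 0.56 × 13.98 = 7.829 L/h
D = CL × Css × τ / F = 7.829 × 23.7 × 8 / 0.54 = 2749 mg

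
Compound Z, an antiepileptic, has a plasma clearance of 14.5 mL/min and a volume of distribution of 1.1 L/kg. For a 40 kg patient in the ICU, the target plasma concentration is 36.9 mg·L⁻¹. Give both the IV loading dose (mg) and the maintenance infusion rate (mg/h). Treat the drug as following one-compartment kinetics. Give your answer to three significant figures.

Total Vd = 1.1 × 40 = 44.00 L
Loading dose = Vd × C = 44.00 × 36.9 = 1624 mg
CL = 14.5 mL/min = 14.5 × 0.06 = 0.8700 L/h
Maintenance infusion rate = CL × Css = 0.8700 × 36.9 = 32.10 mg/h

(a) 1620 mg; (b) 32.1 mg/h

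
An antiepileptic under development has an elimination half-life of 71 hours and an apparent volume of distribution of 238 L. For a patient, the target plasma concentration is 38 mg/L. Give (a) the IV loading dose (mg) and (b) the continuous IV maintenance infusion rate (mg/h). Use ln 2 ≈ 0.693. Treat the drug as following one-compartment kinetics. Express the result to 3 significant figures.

(a) 9040 mg; (b) 88.3 mg/h

LD = Vd × C = 238.0 × 38 = 9044 mg
CL = 0.693 × Vd / t½ = 0.693 × 238.0 / 71 = 2.323 L/h
Infusion rate = CL × Css = 2.323 × 38 = 88.27 mg/h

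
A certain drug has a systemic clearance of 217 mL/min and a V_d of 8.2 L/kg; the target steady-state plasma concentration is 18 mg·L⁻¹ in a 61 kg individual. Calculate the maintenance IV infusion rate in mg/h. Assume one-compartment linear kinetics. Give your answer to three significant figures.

CL = 217 mL/min = 217 × 0.06 = 13.02 L/h
Maintenance depends on clearance, not Vd — rate in must match rate out.
Infusion rate = CL · Css = 13.02 L/h × 18 mg/L = 234.4 mg/h

234 mg/h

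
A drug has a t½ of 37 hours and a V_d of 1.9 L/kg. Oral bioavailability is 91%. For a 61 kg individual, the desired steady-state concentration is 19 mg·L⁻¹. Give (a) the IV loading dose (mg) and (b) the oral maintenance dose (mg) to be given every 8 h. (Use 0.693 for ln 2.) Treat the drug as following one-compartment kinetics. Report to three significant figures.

Vd = 1.9 L/kg × 61 kg = 115.9 L
LD = Vd × C = 115.9 × 19 = 2202 mg
CL = 0.693 × Vd / t½ = 0.693 × 115.9 / 37 = 2.171 L/h
D = CL × Css × τ / F = 2.171 × 19 × 8 / 0.91 = 362.6 mg

(a) 2200 mg; (b) 363 mg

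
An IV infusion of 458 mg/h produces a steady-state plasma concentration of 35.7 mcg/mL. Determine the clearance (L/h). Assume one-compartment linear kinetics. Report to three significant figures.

12.8 L/h

At steady state, infusion rate = CL × Css, so CL = rate / Css.
CL = 458 / 35.7 = 12.83 L/h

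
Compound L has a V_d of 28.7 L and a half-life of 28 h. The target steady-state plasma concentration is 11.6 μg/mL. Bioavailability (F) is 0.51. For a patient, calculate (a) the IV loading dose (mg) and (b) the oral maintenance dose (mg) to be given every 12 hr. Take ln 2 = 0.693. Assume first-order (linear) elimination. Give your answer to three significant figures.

(a) 333 mg; (b) 194 mg

LD = Vd × C = 28.70 × 11.6 = 332.9 mg
CL = 0.693 × Vd / t½ = 0.693 × 28.70 / 28 = 0.7103 L/h
D = CL × Css × τ / F = 0.7103 × 11.6 × 12 / 0.51 = 193.9 mg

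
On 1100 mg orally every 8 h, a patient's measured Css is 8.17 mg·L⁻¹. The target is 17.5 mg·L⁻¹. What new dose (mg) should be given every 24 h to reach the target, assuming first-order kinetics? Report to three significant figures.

7070 mg

With linear kinetics, Css is proportional to dose rate (D/τ) at fixed clearance.
D₂ = D₁ × (Css,target / Css,current) × (τ₂/τ₁) = 1100 × (17.5/8.17) × (24/8) = 7069 mg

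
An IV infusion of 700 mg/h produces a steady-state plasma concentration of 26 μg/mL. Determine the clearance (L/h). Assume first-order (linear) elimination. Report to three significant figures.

26.9 L/h

At steady state, infusion rate = CL × Css, so CL = rate / Css.
CL = 700 / 26 = 26.92 L/h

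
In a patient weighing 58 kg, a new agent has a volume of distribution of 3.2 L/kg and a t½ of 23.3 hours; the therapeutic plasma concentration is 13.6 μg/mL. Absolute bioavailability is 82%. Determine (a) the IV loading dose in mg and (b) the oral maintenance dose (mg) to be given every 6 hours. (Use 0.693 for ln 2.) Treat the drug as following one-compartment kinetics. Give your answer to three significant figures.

Total Vd = 3.2 × 58 = 185.6 L
LD = Vd × C = 185.6 × 13.6 = 2524 mg
CL = 0.693 × Vd / t½ = 0.693 × 185.6 / 23.3 = 5.520 L/h
D = CL × Css × τ / F = 5.520 × 13.6 × 6 / 0.82 = 549.3 mg

(a) 2520 mg; (b) 549 mg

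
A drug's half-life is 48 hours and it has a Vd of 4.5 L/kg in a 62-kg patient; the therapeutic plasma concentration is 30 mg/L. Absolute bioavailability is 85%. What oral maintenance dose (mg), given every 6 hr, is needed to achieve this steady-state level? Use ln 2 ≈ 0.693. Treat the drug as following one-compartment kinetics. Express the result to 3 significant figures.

Vd(total) = 62 kg × 4.5 L/kg = 279.0 L
k = 0.693/48 = 0.01444 h⁻¹, so CL = k·Vd = 0.01444 × 279.0 = 4.029 L/h
D = CL × Css × τ / F = 4.029 × 30 × 6 / 0.85 = 853.2 mg

853 mg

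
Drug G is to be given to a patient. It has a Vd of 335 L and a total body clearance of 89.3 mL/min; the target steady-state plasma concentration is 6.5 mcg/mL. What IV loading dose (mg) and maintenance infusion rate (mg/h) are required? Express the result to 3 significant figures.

(a) 2180 mg; (b) 34.8 mg/h

Loading dose = Vd × C = 335.0 × 6.5 = 2178 mg
CL = 89.3 mL/min = 89.3 × 0.06 = 5.358 L/h
Infusion rate = 5.358 L/h × 6.5 mg/L = 34.83 mg/h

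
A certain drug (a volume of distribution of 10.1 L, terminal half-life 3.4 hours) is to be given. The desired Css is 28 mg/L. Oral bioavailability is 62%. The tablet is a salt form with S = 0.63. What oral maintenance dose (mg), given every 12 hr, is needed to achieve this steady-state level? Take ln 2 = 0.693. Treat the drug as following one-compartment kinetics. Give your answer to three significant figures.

CL = ln 2 · Vd / t½ = 0.693 × 10.10 / 3.4 = 2.059 L/h
D = CL × Css × τ / F / S = 2.059 × 28 × 12 / 0.62 / 0.63 = 1771 mg

1770 mg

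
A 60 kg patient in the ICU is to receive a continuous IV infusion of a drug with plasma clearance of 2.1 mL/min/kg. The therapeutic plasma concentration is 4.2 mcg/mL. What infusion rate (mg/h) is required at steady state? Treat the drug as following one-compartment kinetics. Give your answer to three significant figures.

CL = 2.1 mL/min/kg × 60 kg = 126.0 mL/min = 126.0 × 60/1000 = 7.560 L/h
Rate = CL × Css = 7.560 × 4.2 = 31.75 mg/h

31.8 mg/h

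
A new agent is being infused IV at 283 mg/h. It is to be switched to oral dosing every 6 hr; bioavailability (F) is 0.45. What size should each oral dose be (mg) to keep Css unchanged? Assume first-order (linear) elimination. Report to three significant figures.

3770 mg

To maintain the same Css, the systemic dosing rate must be unchanged: F·D/τ = infusion rate.
D = rate × τ / F = 283 × 6 / 0.45 = 3773 mg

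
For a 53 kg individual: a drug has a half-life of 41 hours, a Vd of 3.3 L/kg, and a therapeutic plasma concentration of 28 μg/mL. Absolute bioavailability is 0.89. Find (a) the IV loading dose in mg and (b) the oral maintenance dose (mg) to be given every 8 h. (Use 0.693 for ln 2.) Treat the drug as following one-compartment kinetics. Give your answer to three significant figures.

(a) 4900 mg; (b) 744 mg

Vd = 3.3 L/kg × 53 kg = 174.9 L
LD = Vd × C = 174.9 × 28 = 4897 mg
CL = 0.693 × Vd / t½ = 0.693 × 174.9 / 41 = 2.956 L/h
D = CL × Css × τ / F = 2.956 × 28 × 8 / 0.89 = 744.0 mg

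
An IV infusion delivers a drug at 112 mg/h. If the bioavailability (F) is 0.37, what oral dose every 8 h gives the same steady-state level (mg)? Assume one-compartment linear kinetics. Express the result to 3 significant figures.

2420 mg

To maintain the same Css, the systemic dosing rate must be unchanged: F·D/τ = infusion rate.
D = rate × τ / F = 112 × 8 / 0.37 = 2422 mg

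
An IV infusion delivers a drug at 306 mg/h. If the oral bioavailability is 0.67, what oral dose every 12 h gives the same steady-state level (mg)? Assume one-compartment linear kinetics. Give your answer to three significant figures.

To maintain the same Css, the systemic dosing rate must be unchanged: F·D/τ = infusion rate.
D = rate × τ / F = 306 × 12 / 0.67 = 5481 mg

5480 mg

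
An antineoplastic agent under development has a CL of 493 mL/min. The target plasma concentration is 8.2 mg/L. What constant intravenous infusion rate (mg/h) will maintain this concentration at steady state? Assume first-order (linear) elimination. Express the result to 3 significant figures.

Convert clearance: 493 mL/min × 60 min/h ÷ 1000 mL/L = 29.58 L/h
At steady state, infusion rate equals elimination rate: rate in = CL × Css.
Infusion rate = CL · Css = 29.58 L/h × 8.2 mg/L = 242.6 mg/h

243 mg/h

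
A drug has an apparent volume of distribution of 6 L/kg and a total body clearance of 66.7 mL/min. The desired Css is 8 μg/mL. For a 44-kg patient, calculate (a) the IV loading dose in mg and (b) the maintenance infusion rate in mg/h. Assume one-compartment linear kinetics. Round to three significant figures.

Vd(total) = 44 kg × 6 L/kg = 264.0 L
Loading: fill Vd to C_target → 264.0 L × 8 mg/L = 2112 mg
CL = 66.7 mL/min = 66.7 × 0.06 = 4.002 L/h
Maintenance: replace elimination → rate = CL × Css = 4.002 × 8 = 32.02 mg/h

(a) 2110 mg; (b) 32.0 mg/h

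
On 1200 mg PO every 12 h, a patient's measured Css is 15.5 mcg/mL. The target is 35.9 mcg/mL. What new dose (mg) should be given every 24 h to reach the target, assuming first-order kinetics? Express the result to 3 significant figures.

For first-order elimination, Css ∝ F·D/(CL·τ); F and CL are unchanged, so Css ∝ D/τ.
D₂ = D₁ × (Css,target / Css,current) × (τ₂/τ₁) = 1200 × (35.9/15.5) × (24/12) = 5559 mg

5560 mg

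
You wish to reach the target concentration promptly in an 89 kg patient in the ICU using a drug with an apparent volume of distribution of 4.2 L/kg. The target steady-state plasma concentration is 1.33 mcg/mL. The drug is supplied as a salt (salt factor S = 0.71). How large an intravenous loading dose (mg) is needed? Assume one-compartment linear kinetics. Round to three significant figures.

Vd(total) = 89 kg × 4.2 L/kg = 373.8 L
LD = Vd × C / S = 373.8 × 1.330 / 0.71 = 700.2 mg

700 mg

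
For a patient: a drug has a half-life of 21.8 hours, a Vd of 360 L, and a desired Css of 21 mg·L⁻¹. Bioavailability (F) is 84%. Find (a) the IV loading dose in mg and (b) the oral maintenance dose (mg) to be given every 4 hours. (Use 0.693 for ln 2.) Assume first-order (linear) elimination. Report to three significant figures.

LD = Vd × C = 360.0 × 21 = 7560 mg
CL = 0.693 × Vd / t½ = 0.693 × 360.0 / 21.8 = 11.44 L/h
D = CL × Css × τ / F = 11.44 × 21 × 4 / 0.84 = 1144 mg

(a) 7560 mg; (b) 1140 mg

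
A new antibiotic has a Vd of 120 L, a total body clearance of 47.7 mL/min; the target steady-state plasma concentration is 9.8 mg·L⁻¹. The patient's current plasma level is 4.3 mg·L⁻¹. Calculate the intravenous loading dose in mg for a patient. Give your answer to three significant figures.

The loading dose fills Vd to the target concentration; clearance is irrelevant here.
Concentration deficit ΔC = 9.8 − 4.3 = 5.500 mg/L
LD = Vd × ΔC = 120.0 × 5.500 = 660.0 mg

660 mg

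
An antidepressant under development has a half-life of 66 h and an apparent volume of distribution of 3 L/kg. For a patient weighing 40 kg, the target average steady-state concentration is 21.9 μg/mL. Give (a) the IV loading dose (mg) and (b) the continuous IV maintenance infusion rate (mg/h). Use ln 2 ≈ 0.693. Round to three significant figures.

(a) 2630 mg; (b) 27.6 mg/h

Vd(total) = 40 kg × 3 L/kg = 120.0 L
LD = Vd × C = 120.0 × 21.9 = 2628 mg
CL = 0.693 × Vd / t½ = 0.693 × 120.0 / 66 = 1.260 L/h
Infusion rate = CL × Css = 1.260 × 21.9 = 27.59 mg/h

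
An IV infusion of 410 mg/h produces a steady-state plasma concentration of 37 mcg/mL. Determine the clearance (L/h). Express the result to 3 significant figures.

At steady state, infusion rate = CL × Css, so CL = rate / Css.
CL = 410 / 37 = 11.08 L/h

11.1 L/h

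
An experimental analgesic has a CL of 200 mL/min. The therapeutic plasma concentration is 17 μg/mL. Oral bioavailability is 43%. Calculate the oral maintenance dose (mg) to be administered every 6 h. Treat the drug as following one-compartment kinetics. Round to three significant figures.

2850 mg

CL = 200 mL/min × 60/1000 = 12.00 L/h
At steady state, dose per interval replaces the amount cleared in that interval: F·D/τ = CL·Css.
D = CL × Css × τ / F = 12.00 × 17 × 6 / 0.43 = 2847 mg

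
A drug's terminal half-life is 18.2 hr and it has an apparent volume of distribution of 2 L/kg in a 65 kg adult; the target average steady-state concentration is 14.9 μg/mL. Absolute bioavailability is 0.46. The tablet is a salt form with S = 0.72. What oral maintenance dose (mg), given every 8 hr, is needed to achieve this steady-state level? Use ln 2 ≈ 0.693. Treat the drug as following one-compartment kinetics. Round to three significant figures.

Vd = 2 L/kg × 65 kg = 130.0 L
CL = ln 2 · Vd / t½ = 0.693 × 130.0 / 18.2 = 4.950 L/h
D = CL × Css × τ / F / S = 4.950 × 14.9 × 8 / 0.46 / 0.72 = 1782 mg

1780 mg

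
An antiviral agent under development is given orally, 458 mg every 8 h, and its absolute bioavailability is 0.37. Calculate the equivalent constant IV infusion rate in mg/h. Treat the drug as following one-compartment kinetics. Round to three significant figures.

21.2 mg/h

Equivalent systemic input: infusion rate = F·D/τ.
Rate = 0.37 × 458 / 8 = 21.18 mg/h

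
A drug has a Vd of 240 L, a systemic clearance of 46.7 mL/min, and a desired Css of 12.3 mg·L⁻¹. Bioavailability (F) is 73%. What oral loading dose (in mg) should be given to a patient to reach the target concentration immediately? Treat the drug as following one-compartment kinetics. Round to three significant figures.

LD = Vd × C / F = 240.0 × 12.30 / 0.73 = 4044 mg

4040 mg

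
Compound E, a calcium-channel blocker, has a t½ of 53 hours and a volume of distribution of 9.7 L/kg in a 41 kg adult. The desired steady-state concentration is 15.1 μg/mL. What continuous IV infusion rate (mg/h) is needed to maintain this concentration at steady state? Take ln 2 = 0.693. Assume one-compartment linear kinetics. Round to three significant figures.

78.5 mg/h

Vd(total) = 41 kg × 9.7 L/kg = 397.7 L
CL = ln 2 · Vd / t½ = 0.693 × 397.7 / 53 = 5.200 L/h
Infusion rate = CL × Css = 5.200 × 15.1 = 78.52 mg/h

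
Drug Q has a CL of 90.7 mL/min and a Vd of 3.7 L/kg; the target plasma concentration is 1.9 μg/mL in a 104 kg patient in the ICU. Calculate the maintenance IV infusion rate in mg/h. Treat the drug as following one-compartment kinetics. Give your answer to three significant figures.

CL = 90.7 mL/min × 60/1000 = 5.442 L/h
At steady state, infusion rate equals elimination rate: rate in = CL × Css.
Rate = CL × Css = 5.442 × 1.9 = 10.34 mg/h

10.3 mg/h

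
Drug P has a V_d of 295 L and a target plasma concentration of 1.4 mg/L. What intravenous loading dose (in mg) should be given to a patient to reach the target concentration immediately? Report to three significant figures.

The loading dose fills Vd to the target concentration.
LD = Vd × C = 295.0 × 1.400 = 413.0 mg

413 mg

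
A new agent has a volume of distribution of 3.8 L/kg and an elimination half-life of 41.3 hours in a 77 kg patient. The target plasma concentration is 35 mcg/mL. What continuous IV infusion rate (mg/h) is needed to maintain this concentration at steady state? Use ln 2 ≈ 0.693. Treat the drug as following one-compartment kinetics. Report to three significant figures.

172 mg/h

Vd(total) = 77 kg × 3.8 L/kg = 292.6 L
CL = ln 2 · Vd / t½ = 0.693 × 292.6 / 41.3 = 4.910 L/h
Infusion rate = CL × Css = 4.910 × 35 = 171.9 mg/h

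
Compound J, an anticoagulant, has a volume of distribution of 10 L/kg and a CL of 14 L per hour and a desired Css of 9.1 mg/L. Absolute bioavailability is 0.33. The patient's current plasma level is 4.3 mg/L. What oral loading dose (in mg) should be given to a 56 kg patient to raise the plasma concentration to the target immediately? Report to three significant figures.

8150 mg

Vd(total) = 56 kg × 10 L/kg = 560.0 L
Concentration deficit ΔC = 9.1 − 4.3 = 4.800 mg/L
LD = Vd × ΔC / F = 560.0 × 4.800 / 0.33 = 8145 mg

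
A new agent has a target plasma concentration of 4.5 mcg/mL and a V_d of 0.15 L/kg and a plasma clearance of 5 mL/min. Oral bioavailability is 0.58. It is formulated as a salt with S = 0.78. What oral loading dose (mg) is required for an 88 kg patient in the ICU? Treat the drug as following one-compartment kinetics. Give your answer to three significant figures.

131 mg

Total Vd = 0.15 × 88 = 13.20 L
Loading dose depends on Vd (not clearance): it fills the distribution volume.
LD = Vd × C / F / S = 13.20 × 4.500 / 0.58 / 0.78 = 131.3 mg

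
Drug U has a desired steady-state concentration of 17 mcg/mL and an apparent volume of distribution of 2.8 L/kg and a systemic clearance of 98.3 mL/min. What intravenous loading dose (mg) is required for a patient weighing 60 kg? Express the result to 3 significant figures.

2860 mg

Total Vd = 2.8 × 60 = 168.0 L
LD = Vd × C = 168.0 × 17.00 = 2856 mg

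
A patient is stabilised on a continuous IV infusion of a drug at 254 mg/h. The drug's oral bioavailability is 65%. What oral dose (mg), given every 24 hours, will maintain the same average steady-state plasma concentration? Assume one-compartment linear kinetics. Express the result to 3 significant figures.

9380 mg

To maintain the same Css, the systemic dosing rate must be unchanged: F·D/τ = infusion rate.
D = rate × τ / F = 254 × 24 / 0.65 = 9378 mg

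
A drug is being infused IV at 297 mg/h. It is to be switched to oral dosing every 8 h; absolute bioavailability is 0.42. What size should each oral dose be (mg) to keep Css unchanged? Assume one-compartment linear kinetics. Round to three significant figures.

To maintain the same Css, the systemic dosing rate must be unchanged: F·D/τ = infusion rate.
D = rate × τ / F = 297 × 8 / 0.42 = 5657 mg

5660 mg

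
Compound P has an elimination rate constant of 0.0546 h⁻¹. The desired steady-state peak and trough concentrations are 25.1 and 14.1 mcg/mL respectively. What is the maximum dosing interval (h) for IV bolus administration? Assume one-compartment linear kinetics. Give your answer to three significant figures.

Between IV bolus doses, concentration decays as C = C₀·e^(−kτ), so C_peak/C_trough = e^(kτ).
τ_max = ln(C_peak/C_trough) / k = ln(25.1/14.1) / 0.05460 = 0.5767 / 0.05460 = 10.56 h

10.6 h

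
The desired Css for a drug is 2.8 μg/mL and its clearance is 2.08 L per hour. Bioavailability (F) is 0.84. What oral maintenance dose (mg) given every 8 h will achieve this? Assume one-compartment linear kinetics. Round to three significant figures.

At steady state, dose per interval replaces the amount cleared in that interval: F·D/τ = CL·Css.
D = CL × Css × τ / F = 2.080 × 2.8 × 8 / 0.84 = 55.47 mg

55.5 mg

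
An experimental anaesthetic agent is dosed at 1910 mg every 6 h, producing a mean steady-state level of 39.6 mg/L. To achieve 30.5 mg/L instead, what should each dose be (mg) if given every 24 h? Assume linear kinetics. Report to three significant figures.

5880 mg

For first-order elimination, Css ∝ F·D/(CL·τ); F and CL are unchanged, so Css ∝ D/τ.
D₂ = D₁ × (Css,target / Css,current) × (τ₂/τ₁) = 1910 × (30.5/39.6) × (24/6) = 5884 mg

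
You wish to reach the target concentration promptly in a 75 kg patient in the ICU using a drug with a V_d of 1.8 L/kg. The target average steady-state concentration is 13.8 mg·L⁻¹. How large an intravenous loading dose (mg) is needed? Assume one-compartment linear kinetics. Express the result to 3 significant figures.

Total Vd = 1.8 × 75 = 135.0 L
LD = Vd × C = 135.0 × 13.80 = 1863 mg

1860 mg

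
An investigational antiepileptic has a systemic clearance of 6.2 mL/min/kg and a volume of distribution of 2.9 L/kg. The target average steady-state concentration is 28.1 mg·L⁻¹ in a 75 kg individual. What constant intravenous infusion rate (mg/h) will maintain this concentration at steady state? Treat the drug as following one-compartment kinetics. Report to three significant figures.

784 mg/h

CL = 6.2 mL/min/kg × 75 kg = 465.0 mL/min = 465.0 × 60/1000 = 27.90 L/h
Infusion rate = CL · Css = 27.90 L/h × 28.1 mg/L = 784.0 mg/h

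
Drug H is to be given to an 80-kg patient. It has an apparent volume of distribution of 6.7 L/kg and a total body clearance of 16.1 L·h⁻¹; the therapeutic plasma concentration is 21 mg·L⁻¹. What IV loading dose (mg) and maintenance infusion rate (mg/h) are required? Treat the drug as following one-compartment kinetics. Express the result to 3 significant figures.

Total Vd = 6.7 × 80 = 536.0 L
Loading: fill Vd to C_target → 536.0 L × 21 mg/L = 11260 mg
Maintenance infusion rate = CL × Css = 16.10 × 21 = 338.1 mg/h

(a) 11300 mg; (b) 338 mg/h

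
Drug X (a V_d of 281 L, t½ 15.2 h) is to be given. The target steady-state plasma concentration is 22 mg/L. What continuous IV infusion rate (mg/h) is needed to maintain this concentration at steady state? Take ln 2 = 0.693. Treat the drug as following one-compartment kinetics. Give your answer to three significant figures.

CL = 0.693 × Vd / t½ = 0.693 × 281.0 / 15.2 = 12.81 L/h
Infusion rate = CL × Css = 12.81 × 22 = 281.8 mg/h

282 mg/h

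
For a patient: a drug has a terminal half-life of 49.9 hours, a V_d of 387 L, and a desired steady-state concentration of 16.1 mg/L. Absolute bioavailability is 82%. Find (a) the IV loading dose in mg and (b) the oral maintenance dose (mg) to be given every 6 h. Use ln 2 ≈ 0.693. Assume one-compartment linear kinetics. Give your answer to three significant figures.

(a) 6230 mg; (b) 633 mg

LD = Vd × C = 387.0 × 16.1 = 6231 mg
CL = 0.693 × Vd / t½ = 0.693 × 387.0 / 49.9 = 5.375 L/h
D = CL × Css × τ / F = 5.375 × 16.1 × 6 / 0.82 = 633.2 mg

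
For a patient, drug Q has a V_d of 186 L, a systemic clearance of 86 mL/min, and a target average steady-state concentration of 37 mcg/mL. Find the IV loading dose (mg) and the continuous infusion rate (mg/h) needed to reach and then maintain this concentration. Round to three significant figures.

(a) 6880 mg; (b) 191 mg/h

Loading: fill Vd to C_target → 186.0 L × 37 mg/L = 6882 mg
Convert clearance: 86 mL/min × 60 min/h ÷ 1000 mL/L = 5.160 L/h
Maintenance infusion rate = CL × Css = 5.160 × 37 = 190.9 mg/h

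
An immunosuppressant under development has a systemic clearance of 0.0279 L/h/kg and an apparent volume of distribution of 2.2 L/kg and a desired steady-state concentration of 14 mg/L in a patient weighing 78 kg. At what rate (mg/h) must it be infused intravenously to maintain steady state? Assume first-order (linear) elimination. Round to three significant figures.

CL = 0.0279 L/h/kg × 78 kg = 2.176 L/h
Maintenance depends on clearance, not Vd — rate in must match rate out.
Rate = CL × Css = 2.176 × 14 = 30.46 mg/h

30.5 mg/h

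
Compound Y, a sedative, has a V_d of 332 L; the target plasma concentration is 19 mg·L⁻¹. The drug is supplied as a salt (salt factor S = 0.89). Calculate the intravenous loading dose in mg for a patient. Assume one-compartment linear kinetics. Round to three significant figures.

7090 mg

The loading dose fills Vd to the target concentration.
LD = Vd × C / S = 332.0 × 19.00 / 0.89 = 7088 mg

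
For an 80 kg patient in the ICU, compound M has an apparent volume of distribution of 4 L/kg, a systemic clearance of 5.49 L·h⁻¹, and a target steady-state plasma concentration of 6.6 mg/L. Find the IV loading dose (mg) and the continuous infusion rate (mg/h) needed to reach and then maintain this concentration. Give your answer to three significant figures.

(a) 2110 mg; (b) 36.2 mg/h

Vd(total) = 80 kg × 4 L/kg = 320.0 L
Loading: fill Vd to C_target → 320.0 L × 6.6 mg/L = 2112 mg
Maintenance: replace elimination → rate = CL × Css = 5.490 × 6.6 = 36.23 mg/h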